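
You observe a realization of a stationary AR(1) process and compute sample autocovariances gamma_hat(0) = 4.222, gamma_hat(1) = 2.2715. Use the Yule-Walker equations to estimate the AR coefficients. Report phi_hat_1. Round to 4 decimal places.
\hat\phi_{1} = 0.5380

The Yule-Walker equations for an AR(p) process read, in matrix form,
  Gamma_p phi = r_p,   with   (Gamma_p)_{ij} = gamma(|i - j|),
                       (r_p)_i = gamma(i),   i,j = 1..p.
Substitute the sample gammas (Toeplitz matrix and right-hand side of size 1):
  Gamma_p = [[4.222]]
  r_p     = [2.2715]
With p = 1 this is the single equation gamma(0) phi_1 = gamma(1):
  phi_hat_1 = gamma(1) / gamma(0) = 2.2715 / 4.222 = 0.5380.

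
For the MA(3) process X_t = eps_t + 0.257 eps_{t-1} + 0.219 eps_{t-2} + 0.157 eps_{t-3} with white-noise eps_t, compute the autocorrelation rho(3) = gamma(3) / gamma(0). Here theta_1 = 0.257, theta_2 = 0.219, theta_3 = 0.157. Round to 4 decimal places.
\rho(3) = 0.1379

For an MA(q) process with theta_0 = 1, the autocovariance is
  gamma(k) = sigma^2 * sum_{i=0..q-k} theta_i * theta_{i+k},
and rho(k) = gamma(k) / gamma(0). Sigma^2 cancels.
  numerator   = (1)*(0.157) = 0.157.
  denominator = (1)^2 + (0.257)^2 + (0.219)^2 + (0.157)^2 = 1.138659.
  rho(3) = 0.157 / 1.138659 = 0.1379.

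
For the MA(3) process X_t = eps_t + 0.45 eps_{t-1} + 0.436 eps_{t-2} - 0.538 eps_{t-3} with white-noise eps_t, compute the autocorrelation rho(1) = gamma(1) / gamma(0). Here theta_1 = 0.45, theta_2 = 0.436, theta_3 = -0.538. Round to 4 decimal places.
\rho(1) = 0.2447

For an MA(q) process with theta_0 = 1, the autocovariance is
  gamma(k) = sigma^2 * sum_{i=0..q-k} theta_i * theta_{i+k},
and rho(k) = gamma(k) / gamma(0). Sigma^2 cancels.
  numerator   = (1)*(0.45) + (0.45)*(0.436) + (0.436)*(-0.538) = 0.411632.
  denominator = (1)^2 + (0.45)^2 + (0.436)^2 + (-0.538)^2 = 1.68204.
  rho(1) = 0.411632 / 1.68204 = 0.2447.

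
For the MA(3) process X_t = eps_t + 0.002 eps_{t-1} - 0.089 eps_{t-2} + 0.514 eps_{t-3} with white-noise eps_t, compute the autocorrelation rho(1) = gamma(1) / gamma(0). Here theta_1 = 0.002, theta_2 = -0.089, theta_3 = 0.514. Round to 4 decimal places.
\rho(1) = -0.0345

For an MA(q) process with theta_0 = 1, the autocovariance is
  gamma(k) = sigma^2 * sum_{i=0..q-k} theta_i * theta_{i+k},
and rho(k) = gamma(k) / gamma(0). Sigma^2 cancels.
  numerator   = (1)*(0.002) + (0.002)*(-0.089) + (-0.089)*(0.514) = -0.043924.
  denominator = (1)^2 + (0.002)^2 + (-0.089)^2 + (0.514)^2 = 1.272121.
  rho(1) = -0.043924 / 1.272121 = -0.0345.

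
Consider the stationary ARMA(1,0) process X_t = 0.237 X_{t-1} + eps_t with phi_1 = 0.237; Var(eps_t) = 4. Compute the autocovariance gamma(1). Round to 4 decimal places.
\gamma(1) = 1.0044

Multiply the model equation by X_{t-k} and take expectations. With theta_0 = psi_0 = 1 and psi_j the MA(infinity) weights, this gives
  gamma(k) - sum_i phi_i gamma(k-i) = c_k,
  c_k = sigma^2 * sum_{j=k..q} theta_j psi_{j-k}   (c_k = 0 for k > q),
using gamma(-m) = gamma(m).
Pure AR (q = 0): c_0 = sigma^2 = 4, c_k = 0 for k >= 1.
Equations for k = 0 and k = 1 (AR order 1):
  gamma(0) = phi_1 gamma(1) + c_0
  gamma(1) = phi_1 gamma(0) + c_1
Substituting the second into the first: gamma(0) (1 - phi_1^2) = c_0 + phi_1 c_1, so
  gamma(0) = c_0 / (1 - phi_1^2) = 4 / (1 - (0.237)^2) = 4 / 0.943831 = 4.238047.
  gamma(1) = phi_1 gamma(0) = (0.237)(4.238047) = 1.004417.
Therefore gamma(1) = 1.0044 (to 4 decimal places).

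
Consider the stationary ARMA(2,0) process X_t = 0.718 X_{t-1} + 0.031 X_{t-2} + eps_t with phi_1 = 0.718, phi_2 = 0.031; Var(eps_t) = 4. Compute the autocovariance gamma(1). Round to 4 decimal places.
\gamma(1) = 6.5787

Multiply the model equation by X_{t-k} and take expectations. With theta_0 = psi_0 = 1 and psi_j the MA(infinity) weights, this gives
  gamma(k) - sum_i phi_i gamma(k-i) = c_k,
  c_k = sigma^2 * sum_{j=k..q} theta_j psi_{j-k}   (c_k = 0 for k > q),
using gamma(-m) = gamma(m).
Pure AR (q = 0): c_0 = sigma^2 = 4, c_k = 0 for k >= 1.
Equations for k = 0, 1, 2 (AR order 2, c_2 = 0):
  (E0) gamma(0) = phi_1 gamma(1) + phi_2 gamma(2) + c_0
  (E1) gamma(1) = phi_1 gamma(0) + phi_2 gamma(1) + c_1
  (E2) gamma(2) = phi_1 gamma(1) + phi_2 gamma(0)
From (E1): gamma(1) = A gamma(0) + B with
  A = phi_1 / (1 - phi_2) = 0.718 / 0.969 = 0.74097,   B = c_1 / (1 - phi_2) = 0 / 0.969 = 0.
Insert (E2) into (E0): gamma(0) (1 - phi_2^2) = phi_1 (1 + phi_2) gamma(1) + c_0.
  phi_1 (1 + phi_2) = (0.718)(1.031) = 0.740258,   1 - phi_2^2 = 0.999039.
Replace gamma(1) by A gamma(0) + B and collect gamma(0):
  gamma(0) [0.999039 - (0.740258)(0.74097)] = c_0 = 4
  gamma(0) * 0.45053 = 4
  gamma(0) = 4 / 0.45053 = 8.878433.
  gamma(1) = A gamma(0) = (0.74097)(8.878433) = 6.578653.
Therefore gamma(1) = 6.5787 (to 4 decimal places).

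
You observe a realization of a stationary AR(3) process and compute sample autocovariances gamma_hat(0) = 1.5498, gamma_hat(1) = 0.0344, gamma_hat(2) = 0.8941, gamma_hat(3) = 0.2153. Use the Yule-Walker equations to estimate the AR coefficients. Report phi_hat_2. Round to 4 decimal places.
\hat\phi_{2} = 0.5750

The Yule-Walker equations for an AR(p) process read, in matrix form,
  Gamma_p phi = r_p,   with   (Gamma_p)_{ij} = gamma(|i - j|),
                       (r_p)_i = gamma(i),   i,j = 1..p.
Substitute the sample gammas (Toeplitz matrix and right-hand side of size 3):
  Gamma_p = [[1.5498, 0.0344, 0.8941], [0.0344, 1.5498, 0.0344], [0.8941, 0.0344, 1.5498]]
  r_p     = [0.0344, 0.8941, 0.2153]
Written out (R1..R3):
  (R1) 1.5498 phi_1 + 0.0344 phi_2 + 0.8941 phi_3 = 0.0344
  (R2) 0.0344 phi_1 + 1.5498 phi_2 + 0.0344 phi_3 = 0.8941
  (R3) 0.8941 phi_1 + 0.0344 phi_2 + 1.5498 phi_3 = 0.2153
Gaussian elimination:
  R2 <- R2 - (0.0344/1.5498) R1 = R2 - (0.022196) R1:  1.549036 phi_2 + 0.014554 phi_3 = 0.893336
  R3 <- R3 - (0.8941/1.5498) R1 = R3 - (0.576913) R1:  0.014554 phi_2 + 1.033982 phi_3 = 0.195454
  R3 <- R3 - (0.014554/1.549036) R2 = R3 - (0.009396) R2:  1.033845 phi_3 = 0.187061
Back-substitution:
  phi_hat_3 = 0.187061 / 1.033845 = 0.180937
  phi_hat_2 = (0.893336 - (0.014554)(0.180937)) / 1.549036 = 0.575005
  phi_hat_1 = (0.0344 - (0.0344)(0.575005) - (0.8941)(0.180937)) / 1.5498 = -0.094951
So phi_hat = [-0.0950, 0.5750, 0.1809].
Therefore phi_hat_2 = 0.5750.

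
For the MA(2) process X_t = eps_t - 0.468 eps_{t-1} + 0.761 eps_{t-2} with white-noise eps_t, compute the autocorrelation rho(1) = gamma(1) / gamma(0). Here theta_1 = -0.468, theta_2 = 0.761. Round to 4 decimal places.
\rho(1) = -0.4583

For an MA(q) process with theta_0 = 1, the autocovariance is
  gamma(k) = sigma^2 * sum_{i=0..q-k} theta_i * theta_{i+k},
and rho(k) = gamma(k) / gamma(0). Sigma^2 cancels.
  numerator   = (1)*(-0.468) + (-0.468)*(0.761) = -0.824148.
  denominator = (1)^2 + (-0.468)^2 + (0.761)^2 = 1.798145.
  rho(1) = -0.824148 / 1.798145 = -0.4583.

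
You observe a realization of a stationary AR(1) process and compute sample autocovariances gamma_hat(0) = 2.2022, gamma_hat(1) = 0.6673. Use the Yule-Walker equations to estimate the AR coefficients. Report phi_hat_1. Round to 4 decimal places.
\hat\phi_{1} = 0.3030

The Yule-Walker equations for an AR(p) process read, in matrix form,
  Gamma_p phi = r_p,   with   (Gamma_p)_{ij} = gamma(|i - j|),
                       (r_p)_i = gamma(i),   i,j = 1..p.
Substitute the sample gammas (Toeplitz matrix and right-hand side of size 1):
  Gamma_p = [[2.2022]]
  r_p     = [0.6673]
With p = 1 this is the single equation gamma(0) phi_1 = gamma(1):
  phi_hat_1 = gamma(1) / gamma(0) = 0.6673 / 2.2022 = 0.3030.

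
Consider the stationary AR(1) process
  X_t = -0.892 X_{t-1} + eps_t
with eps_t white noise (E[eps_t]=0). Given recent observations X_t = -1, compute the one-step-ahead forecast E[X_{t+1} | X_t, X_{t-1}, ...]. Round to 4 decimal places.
E[X_{t+1} \mid \mathcal F_t] = 0.8920

For an AR(p) model X_t = c + sum_i phi_i X_{t-i} + eps_t, the
one-step-ahead conditional mean is
  E[X_{t+1} | X_t, ...] = c + sum_i phi_i X_{t+1-i}.
Substitute known values:
  E[X_{t+1} | ...] = (-0.892) * (-1)
                   = 0.8920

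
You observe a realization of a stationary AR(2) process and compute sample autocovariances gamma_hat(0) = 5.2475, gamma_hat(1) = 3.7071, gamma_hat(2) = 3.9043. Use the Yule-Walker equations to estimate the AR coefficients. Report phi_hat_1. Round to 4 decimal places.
\hat\phi_{1} = 0.3610

The Yule-Walker equations for an AR(p) process read, in matrix form,
  Gamma_p phi = r_p,   with   (Gamma_p)_{ij} = gamma(|i - j|),
                       (r_p)_i = gamma(i),   i,j = 1..p.
Substitute the sample gammas (Toeplitz matrix and right-hand side of size 2):
  Gamma_p = [[5.2475, 3.7071], [3.7071, 5.2475]]
  r_p     = [3.7071, 3.9043]
Written out:
  5.2475 phi_1 + 3.7071 phi_2 = 3.7071
  3.7071 phi_1 + 5.2475 phi_2 = 3.9043
Solve by Cramer's rule:
  det = gamma(0)^2 - gamma(1)^2 = (5.2475)^2 - (3.7071)^2 = 27.53625625 - 13.74259041 = 13.79366584
  phi_hat_1 = [gamma(1) gamma(0) - gamma(1) gamma(2)] / det = [(3.7071)(5.2475) - (3.7071)(3.9043)] / 13.79366584 = 4.97937672 / 13.79366584 = 0.361
  phi_hat_2 = [gamma(0) gamma(2) - gamma(1)^2] / det = [(5.2475)(3.9043) - (3.7071)^2] / 13.79366584 = 6.74522384 / 13.79366584 = 0.489
So phi_hat = [0.3610, 0.4890].
Therefore phi_hat_1 = 0.3610.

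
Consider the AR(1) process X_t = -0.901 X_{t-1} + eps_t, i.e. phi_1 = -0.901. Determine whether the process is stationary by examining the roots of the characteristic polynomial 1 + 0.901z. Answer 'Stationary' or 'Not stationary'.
\text{Stationary}

The AR(p) characteristic polynomial is P(z) = 1 + 0.901z.
Stationarity requires all roots to lie outside the unit circle, i.e. |z| > 1 for every root.
This is linear in z: 1 + (0.901) z = 0  =>  z = -1/(0.901) = -1.109878,  |z| = 1.109878.
Moduli of all roots: 1.1099.
All moduli strictly greater than 1? Yes.
Verdict: Stationary.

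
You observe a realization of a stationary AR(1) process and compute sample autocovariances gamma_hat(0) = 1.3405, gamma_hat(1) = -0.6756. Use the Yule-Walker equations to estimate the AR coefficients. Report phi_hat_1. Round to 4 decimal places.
\hat\phi_{1} = -0.5040

The Yule-Walker equations for an AR(p) process read, in matrix form,
  Gamma_p phi = r_p,   with   (Gamma_p)_{ij} = gamma(|i - j|),
                       (r_p)_i = gamma(i),   i,j = 1..p.
Substitute the sample gammas (Toeplitz matrix and right-hand side of size 1):
  Gamma_p = [[1.3405]]
  r_p     = [-0.6756]
With p = 1 this is the single equation gamma(0) phi_1 = gamma(1):
  phi_hat_1 = gamma(1) / gamma(0) = -0.6756 / 1.3405 = -0.5040.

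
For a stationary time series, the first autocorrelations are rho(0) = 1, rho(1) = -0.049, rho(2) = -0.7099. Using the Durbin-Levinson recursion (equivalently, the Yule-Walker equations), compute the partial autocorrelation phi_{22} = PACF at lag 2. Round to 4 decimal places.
\phi_{22} = -0.7140

The PACF at lag k is phi_{kk}, the last component of the solution
to the Yule-Walker system G_k phi = r_k where
  (G_k)_{ij} = rho(|i - j|), (r_k)_i = rho(i), i,j = 1..k.
Equivalently, Durbin-Levinson gives phi_{kk} iteratively:
  phi_{11} = rho(1)
  phi_{kk} = [rho(k) - sum_{j=1..k-1} phi_{k-1,j} rho(k-j)]
            / [1 - sum_{j=1..k-1} phi_{k-1,j} rho(j)],
  phi_{k,j} = phi_{k-1,j} - phi_{kk} phi_{k-1,k-j},  j = 1..k-1.
Step k = 1:
  phi_11 = rho(1) = -0.049.
Step k = 2:
  phi_22 = [rho(2) - phi_11 rho(1)] / [1 - phi_11 rho(1)] = [-0.7099 - (-0.049)(-0.049)] / [1 - (-0.049)(-0.049)]
         = -0.712301 / 0.997599 = -0.714.
Therefore phi_{22} = -0.7140.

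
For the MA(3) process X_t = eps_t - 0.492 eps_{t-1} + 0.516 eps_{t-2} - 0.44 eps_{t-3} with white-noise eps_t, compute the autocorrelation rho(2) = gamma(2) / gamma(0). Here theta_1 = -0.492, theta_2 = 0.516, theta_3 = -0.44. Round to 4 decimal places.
\rho(2) = 0.4304

For an MA(q) process with theta_0 = 1, the autocovariance is
  gamma(k) = sigma^2 * sum_{i=0..q-k} theta_i * theta_{i+k},
and rho(k) = gamma(k) / gamma(0). Sigma^2 cancels.
  numerator   = (1)*(0.516) + (-0.492)*(-0.44) = 0.73248.
  denominator = (1)^2 + (-0.492)^2 + (0.516)^2 + (-0.44)^2 = 1.70192.
  rho(2) = 0.73248 / 1.70192 = 0.4304.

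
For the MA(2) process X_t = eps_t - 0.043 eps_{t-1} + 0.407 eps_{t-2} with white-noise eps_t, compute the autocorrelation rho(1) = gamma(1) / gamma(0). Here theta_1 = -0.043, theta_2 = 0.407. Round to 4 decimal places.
\rho(1) = -0.0518

For an MA(q) process with theta_0 = 1, the autocovariance is
  gamma(k) = sigma^2 * sum_{i=0..q-k} theta_i * theta_{i+k},
and rho(k) = gamma(k) / gamma(0). Sigma^2 cancels.
  numerator   = (1)*(-0.043) + (-0.043)*(0.407) = -0.060501.
  denominator = (1)^2 + (-0.043)^2 + (0.407)^2 = 1.167498.
  rho(1) = -0.060501 / 1.167498 = -0.0518.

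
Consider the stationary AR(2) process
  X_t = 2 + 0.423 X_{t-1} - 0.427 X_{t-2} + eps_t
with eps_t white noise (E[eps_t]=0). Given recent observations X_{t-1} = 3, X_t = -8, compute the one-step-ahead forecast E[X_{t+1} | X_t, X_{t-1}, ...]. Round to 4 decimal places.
E[X_{t+1} \mid \mathcal F_t] = -2.6650

For an AR(p) model X_t = c + sum_i phi_i X_{t-i} + eps_t, the
one-step-ahead conditional mean is
  E[X_{t+1} | X_t, ...] = c + sum_i phi_i X_{t+1-i}.
Substitute known values:
  E[X_{t+1} | ...] = 2 + (0.423) * (-8) + (-0.427) * (3)
                   = -2.6650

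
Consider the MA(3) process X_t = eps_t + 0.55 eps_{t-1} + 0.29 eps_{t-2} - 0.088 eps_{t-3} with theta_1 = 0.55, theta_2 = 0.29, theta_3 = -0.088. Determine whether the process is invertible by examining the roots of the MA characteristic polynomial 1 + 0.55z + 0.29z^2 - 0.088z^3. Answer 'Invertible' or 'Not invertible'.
\text{Invertible}

The MA(q) characteristic polynomial is P(z) = 1 + 0.55z + 0.29z^2 - 0.088z^3.
Invertibility requires all roots to lie outside the unit circle, i.e. |z| > 1 for every root.
Degree 3: look for a simple real root z0 first, then factor out (1 - z/z0) and solve the remaining quadratic.
Testing z0 = 5: P(5) = 1 + (0.55)(5) + (0.29)(5)^2 + (-0.088)(5)^3
  = 1 + (2.75) + (7.25) + (-11) = 0.  So z_0 = 5 is a root, |z_0| = 5.
Divide out the factor (1 - 0.2 z) = (1 - z/z0) (since 1/z0 = 0.2):
  P(z) = (1 - 0.2 z)(1 + (0.75) z + (0.44) z^2)
  [check: z-coef 0.75 - (0.2) = 0.55; z^2-coef 0.44 - (0.2)(0.75) = 0.29; z^3-coef -(0.2)(0.44) = -0.088.]
Remaining roots from the quadratic factor 1 + (0.75) z + (0.44) z^2:
  Set 1 + (0.75) z + (0.44) z^2 = 0, i.e. a z^2 + b z + c = 0 with a = 0.44, b = 0.75, c = 1.
  Discriminant D = b^2 - 4ac = (0.75)^2 - 4*(0.44)*1 = 0.5625 - (1.76) = -1.1975.
  D < 0, so the roots are the complex-conjugate pair z = (-b +/- i sqrt(-D)) / (2a) = -0.8523 +/- 1.2435i.
  For a conjugate pair |z|^2 = z * conj(z) = (product of roots) = c/a = 1/(0.44) = 2.272727, so |z| = sqrt(2.272727) = 1.5076 for both roots.
Moduli of all roots: 5.0000, 1.5076, 1.5076.
All moduli strictly greater than 1? Yes.
Verdict: Invertible.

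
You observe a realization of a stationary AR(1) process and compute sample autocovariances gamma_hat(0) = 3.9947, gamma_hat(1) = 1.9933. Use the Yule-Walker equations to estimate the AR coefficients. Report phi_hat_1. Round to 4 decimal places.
\hat\phi_{1} = 0.4990

The Yule-Walker equations for an AR(p) process read, in matrix form,
  Gamma_p phi = r_p,   with   (Gamma_p)_{ij} = gamma(|i - j|),
                       (r_p)_i = gamma(i),   i,j = 1..p.
Substitute the sample gammas (Toeplitz matrix and right-hand side of size 1):
  Gamma_p = [[3.9947]]
  r_p     = [1.9933]
With p = 1 this is the single equation gamma(0) phi_1 = gamma(1):
  phi_hat_1 = gamma(1) / gamma(0) = 1.9933 / 3.9947 = 0.4990.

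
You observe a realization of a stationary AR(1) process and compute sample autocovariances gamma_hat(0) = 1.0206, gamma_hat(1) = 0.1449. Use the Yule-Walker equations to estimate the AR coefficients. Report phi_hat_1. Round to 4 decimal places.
\hat\phi_{1} = 0.1420

The Yule-Walker equations for an AR(p) process read, in matrix form,
  Gamma_p phi = r_p,   with   (Gamma_p)_{ij} = gamma(|i - j|),
                       (r_p)_i = gamma(i),   i,j = 1..p.
Substitute the sample gammas (Toeplitz matrix and right-hand side of size 1):
  Gamma_p = [[1.0206]]
  r_p     = [0.1449]
With p = 1 this is the single equation gamma(0) phi_1 = gamma(1):
  phi_hat_1 = gamma(1) / gamma(0) = 0.1449 / 1.0206 = 0.1420.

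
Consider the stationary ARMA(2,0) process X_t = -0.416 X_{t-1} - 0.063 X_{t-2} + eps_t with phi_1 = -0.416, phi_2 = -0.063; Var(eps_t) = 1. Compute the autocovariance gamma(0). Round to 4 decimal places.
\gamma(0) = 1.1856

Multiply the model equation by X_{t-k} and take expectations. With theta_0 = psi_0 = 1 and psi_j the MA(infinity) weights, this gives
  gamma(k) - sum_i phi_i gamma(k-i) = c_k,
  c_k = sigma^2 * sum_{j=k..q} theta_j psi_{j-k}   (c_k = 0 for k > q),
using gamma(-m) = gamma(m).
Pure AR (q = 0): c_0 = sigma^2 = 1, c_k = 0 for k >= 1.
Equations for k = 0, 1, 2 (AR order 2, c_2 = 0):
  (E0) gamma(0) = phi_1 gamma(1) + phi_2 gamma(2) + c_0
  (E1) gamma(1) = phi_1 gamma(0) + phi_2 gamma(1) + c_1
  (E2) gamma(2) = phi_1 gamma(1) + phi_2 gamma(0)
From (E1): gamma(1) = A gamma(0) + B with
  A = phi_1 / (1 - phi_2) = -0.416 / 1.063 = -0.391345,   B = c_1 / (1 - phi_2) = 0 / 1.063 = 0.
Insert (E2) into (E0): gamma(0) (1 - phi_2^2) = phi_1 (1 + phi_2) gamma(1) + c_0.
  phi_1 (1 + phi_2) = (-0.416)(0.937) = -0.389792,   1 - phi_2^2 = 0.996031.
Replace gamma(1) by A gamma(0) + B and collect gamma(0):
  gamma(0) [0.996031 - (-0.389792)(-0.391345)] = c_0 = 1
  gamma(0) * 0.843488 = 1
  gamma(0) = 1 / 0.843488 = 1.185554.
Therefore gamma(0) = 1.1856 (to 4 decimal places).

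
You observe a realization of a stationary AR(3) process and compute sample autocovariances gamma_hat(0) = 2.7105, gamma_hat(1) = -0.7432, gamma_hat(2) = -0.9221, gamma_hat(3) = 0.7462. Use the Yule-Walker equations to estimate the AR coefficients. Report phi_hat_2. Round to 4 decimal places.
\hat\phi_{2} = -0.4400

The Yule-Walker equations for an AR(p) process read, in matrix form,
  Gamma_p phi = r_p,   with   (Gamma_p)_{ij} = gamma(|i - j|),
                       (r_p)_i = gamma(i),   i,j = 1..p.
Substitute the sample gammas (Toeplitz matrix and right-hand side of size 3):
  Gamma_p = [[2.7105, -0.7432, -0.9221], [-0.7432, 2.7105, -0.7432], [-0.9221, -0.7432, 2.7105]]
  r_p     = [-0.7432, -0.9221, 0.7462]
Written out (R1..R3):
  (R1) 2.7105 phi_1 - 0.7432 phi_2 - 0.9221 phi_3 = -0.7432
  (R2) -0.7432 phi_1 + 2.7105 phi_2 - 0.7432 phi_3 = -0.9221
  (R3) -0.9221 phi_1 - 0.7432 phi_2 + 2.7105 phi_3 = 0.7462
Gaussian elimination:
  R2 <- R2 - (-0.7432/2.7105) R1 = R2 - (-0.274193) R1:  2.50672 phi_2 - 0.996033 phi_3 = -1.12588
  R3 <- R3 - (-0.9221/2.7105) R1 = R3 - (-0.340196) R1:  -0.996033 phi_2 + 2.396806 phi_3 = 0.493367
  R3 <- R3 - (-0.996033/2.50672) R2 = R3 - (-0.397345) R2:  2.001037 phi_3 = 0.046003
Back-substitution:
  phi_hat_3 = 0.046003 / 2.001037 = 0.02299
  phi_hat_2 = (-1.12588 - (-0.996033)(0.02299)) / 2.50672 = -0.44001
  phi_hat_1 = (-0.7432 - (-0.7432)(-0.44001) - (-0.9221)(0.02299)) / 2.7105 = -0.38702
So phi_hat = [-0.3870, -0.4400, 0.0230].
Therefore phi_hat_2 = -0.4400.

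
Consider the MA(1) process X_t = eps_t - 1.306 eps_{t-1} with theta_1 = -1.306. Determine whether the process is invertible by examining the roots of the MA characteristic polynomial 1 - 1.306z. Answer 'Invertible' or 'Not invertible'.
\text{Not invertible}

The MA(q) characteristic polynomial is P(z) = 1 - 1.306z.
Invertibility requires all roots to lie outside the unit circle, i.e. |z| > 1 for every root.
This is linear in z: 1 + (-1.306) z = 0  =>  z = -1/(-1.306) = 0.765697,  |z| = 0.765697.
Moduli of all roots: 0.7657.
All moduli strictly greater than 1? No.
Verdict: Not invertible.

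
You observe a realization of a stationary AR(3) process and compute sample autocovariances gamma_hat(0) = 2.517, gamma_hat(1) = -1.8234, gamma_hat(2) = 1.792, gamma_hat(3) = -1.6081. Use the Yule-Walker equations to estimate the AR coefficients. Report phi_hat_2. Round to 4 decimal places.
\hat\phi_{2} = 0.3491

The Yule-Walker equations for an AR(p) process read, in matrix form,
  Gamma_p phi = r_p,   with   (Gamma_p)_{ij} = gamma(|i - j|),
                       (r_p)_i = gamma(i),   i,j = 1..p.
Substitute the sample gammas (Toeplitz matrix and right-hand side of size 3):
  Gamma_p = [[2.517, -1.8234, 1.792], [-1.8234, 2.517, -1.8234], [1.792, -1.8234, 2.517]]
  r_p     = [-1.8234, 1.792, -1.6081]
Written out (R1..R3):
  (R1) 2.517 phi_1 - 1.8234 phi_2 + 1.792 phi_3 = -1.8234
  (R2) -1.8234 phi_1 + 2.517 phi_2 - 1.8234 phi_3 = 1.792
  (R3) 1.792 phi_1 - 1.8234 phi_2 + 2.517 phi_3 = -1.6081
Gaussian elimination:
  R2 <- R2 - (-1.8234/2.517) R1 = R2 - (-0.724434) R1:  1.196067 phi_2 - 0.525215 phi_3 = 0.471067
  R3 <- R3 - (1.792/2.517) R1 = R3 - (0.711959) R1:  -0.525215 phi_2 + 1.24117 phi_3 = -0.309915
  R3 <- R3 - (-0.525215/1.196067) R2 = R3 - (-0.439118) R2:  1.010539 phi_3 = -0.10306
Back-substitution:
  phi_hat_3 = -0.10306 / 1.010539 = -0.101986
  phi_hat_2 = (0.471067 - (-0.525215)(-0.101986)) / 1.196067 = 0.349063
  phi_hat_1 = (-1.8234 - (-1.8234)(0.349063) - (1.792)(-0.101986)) / 2.517 = -0.398951
So phi_hat = [-0.3990, 0.3491, -0.1020].
Therefore phi_hat_2 = 0.3491.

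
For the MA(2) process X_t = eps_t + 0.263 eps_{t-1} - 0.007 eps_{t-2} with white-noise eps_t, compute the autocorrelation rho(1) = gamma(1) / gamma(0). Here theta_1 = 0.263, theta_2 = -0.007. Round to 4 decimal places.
\rho(1) = 0.2443

For an MA(q) process with theta_0 = 1, the autocovariance is
  gamma(k) = sigma^2 * sum_{i=0..q-k} theta_i * theta_{i+k},
and rho(k) = gamma(k) / gamma(0). Sigma^2 cancels.
  numerator   = (1)*(0.263) + (0.263)*(-0.007) = 0.261159.
  denominator = (1)^2 + (0.263)^2 + (-0.007)^2 = 1.069218.
  rho(1) = 0.261159 / 1.069218 = 0.2443.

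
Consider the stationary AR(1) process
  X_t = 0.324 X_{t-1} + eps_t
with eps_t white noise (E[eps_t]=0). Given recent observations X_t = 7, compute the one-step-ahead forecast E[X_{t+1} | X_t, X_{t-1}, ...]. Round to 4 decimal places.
E[X_{t+1} \mid \mathcal F_t] = 2.2680

For an AR(p) model X_t = c + sum_i phi_i X_{t-i} + eps_t, the
one-step-ahead conditional mean is
  E[X_{t+1} | X_t, ...] = c + sum_i phi_i X_{t+1-i}.
Substitute known values:
  E[X_{t+1} | ...] = (0.324) * (7)
                   = 2.2680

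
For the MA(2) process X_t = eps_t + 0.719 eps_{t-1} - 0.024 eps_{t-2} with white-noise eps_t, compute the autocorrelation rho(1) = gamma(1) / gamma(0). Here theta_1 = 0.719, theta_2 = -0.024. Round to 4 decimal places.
\rho(1) = 0.4624

For an MA(q) process with theta_0 = 1, the autocovariance is
  gamma(k) = sigma^2 * sum_{i=0..q-k} theta_i * theta_{i+k},
and rho(k) = gamma(k) / gamma(0). Sigma^2 cancels.
  numerator   = (1)*(0.719) + (0.719)*(-0.024) = 0.701744.
  denominator = (1)^2 + (0.719)^2 + (-0.024)^2 = 1.517537.
  rho(1) = 0.701744 / 1.517537 = 0.4624.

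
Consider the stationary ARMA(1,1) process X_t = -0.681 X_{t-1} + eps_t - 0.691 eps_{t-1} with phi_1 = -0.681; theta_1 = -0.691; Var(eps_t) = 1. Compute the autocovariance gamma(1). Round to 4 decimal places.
\gamma(1) = -3.7625

Multiply the model equation by X_{t-k} and take expectations. With theta_0 = psi_0 = 1 and psi_j the MA(infinity) weights, this gives
  gamma(k) - sum_i phi_i gamma(k-i) = c_k,
  c_k = sigma^2 * sum_{j=k..q} theta_j psi_{j-k}   (c_k = 0 for k > q),
using gamma(-m) = gamma(m).
psi-weights needed (psi_j = theta_j + sum_i phi_i psi_{j-i}):
  psi_1 = theta_1 + phi_1 = -0.691 + (-0.681) = -1.372
Right-hand sides:
  c_0 = sigma^2 (1 + theta_1 psi_1) = 1 * (1 + (-0.691)(-1.372)) = 1 * 1.948052 = 1.948052
  c_1 = sigma^2 theta_1 = 1 * (-0.691) = -0.691
  c_2 = 0
Equations for k = 0 and k = 1 (AR order 1):
  gamma(0) = phi_1 gamma(1) + c_0
  gamma(1) = phi_1 gamma(0) + c_1
Substituting the second into the first: gamma(0) (1 - phi_1^2) = c_0 + phi_1 c_1, so
  gamma(0) = (c_0 + phi_1 c_1) / (1 - phi_1^2) = (1.948052 + (-0.681)(-0.691)) / (1 - (-0.681)^2) = 2.418623 / 0.536239 = 4.510345.
  gamma(1) = phi_1 gamma(0) + c_1 = (-0.681)(4.510345) + (-0.691) = -3.762545.
Therefore gamma(1) = -3.7625 (to 4 decimal places).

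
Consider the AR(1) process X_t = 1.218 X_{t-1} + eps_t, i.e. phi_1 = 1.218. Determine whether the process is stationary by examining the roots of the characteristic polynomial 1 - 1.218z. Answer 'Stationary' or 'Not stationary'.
\text{Not stationary}

The AR(p) characteristic polynomial is P(z) = 1 - 1.218z.
Stationarity requires all roots to lie outside the unit circle, i.e. |z| > 1 for every root.
This is linear in z: 1 + (-1.218) z = 0  =>  z = -1/(-1.218) = 0.821018,  |z| = 0.821018.
Moduli of all roots: 0.8210.
All moduli strictly greater than 1? No.
Verdict: Not stationary.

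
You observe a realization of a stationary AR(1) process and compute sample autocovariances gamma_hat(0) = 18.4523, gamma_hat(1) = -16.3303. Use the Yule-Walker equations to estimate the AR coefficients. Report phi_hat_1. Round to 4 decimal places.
\hat\phi_{1} = -0.8850

The Yule-Walker equations for an AR(p) process read, in matrix form,
  Gamma_p phi = r_p,   with   (Gamma_p)_{ij} = gamma(|i - j|),
                       (r_p)_i = gamma(i),   i,j = 1..p.
Substitute the sample gammas (Toeplitz matrix and right-hand side of size 1):
  Gamma_p = [[18.4523]]
  r_p     = [-16.3303]
With p = 1 this is the single equation gamma(0) phi_1 = gamma(1):
  phi_hat_1 = gamma(1) / gamma(0) = -16.3303 / 18.4523 = -0.8850.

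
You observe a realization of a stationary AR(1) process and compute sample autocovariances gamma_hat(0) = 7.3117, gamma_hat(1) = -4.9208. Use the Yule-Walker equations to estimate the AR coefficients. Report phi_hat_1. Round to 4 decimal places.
\hat\phi_{1} = -0.6730

The Yule-Walker equations for an AR(p) process read, in matrix form,
  Gamma_p phi = r_p,   with   (Gamma_p)_{ij} = gamma(|i - j|),
                       (r_p)_i = gamma(i),   i,j = 1..p.
Substitute the sample gammas (Toeplitz matrix and right-hand side of size 1):
  Gamma_p = [[7.3117]]
  r_p     = [-4.9208]
With p = 1 this is the single equation gamma(0) phi_1 = gamma(1):
  phi_hat_1 = gamma(1) / gamma(0) = -4.9208 / 7.3117 = -0.6730.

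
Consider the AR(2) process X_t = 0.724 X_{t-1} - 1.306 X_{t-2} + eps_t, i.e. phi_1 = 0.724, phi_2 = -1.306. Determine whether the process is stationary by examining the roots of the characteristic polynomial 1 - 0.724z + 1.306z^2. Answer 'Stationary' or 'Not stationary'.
\text{Not stationary}

The AR(p) characteristic polynomial is P(z) = 1 - 0.724z + 1.306z^2.
Stationarity requires all roots to lie outside the unit circle, i.e. |z| > 1 for every root.
Set 1 + (-0.724) z + (1.306) z^2 = 0, i.e. a z^2 + b z + c = 0 with a = 1.306, b = -0.724, c = 1.
Discriminant D = b^2 - 4ac = (-0.724)^2 - 4*(1.306)*1 = 0.524176 - (5.224) = -4.699824.
D < 0, so the roots are the complex-conjugate pair z = (-b +/- i sqrt(-D)) / (2a) = 0.2772 +/- 0.83i.
For a conjugate pair |z|^2 = z * conj(z) = (product of roots) = c/a = 1/(1.306) = 0.765697, so |z| = sqrt(0.765697) = 0.875 for both roots.
Moduli of all roots: 0.8750, 0.8750.
All moduli strictly greater than 1? No.
Verdict: Not stationary.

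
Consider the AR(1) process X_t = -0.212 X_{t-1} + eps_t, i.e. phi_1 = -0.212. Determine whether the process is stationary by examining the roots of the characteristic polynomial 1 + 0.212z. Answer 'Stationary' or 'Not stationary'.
\text{Stationary}

The AR(p) characteristic polynomial is P(z) = 1 + 0.212z.
Stationarity requires all roots to lie outside the unit circle, i.e. |z| > 1 for every root.
This is linear in z: 1 + (0.212) z = 0  =>  z = -1/(0.212) = -4.716981,  |z| = 4.716981.
Moduli of all roots: 4.7170.
All moduli strictly greater than 1? Yes.
Verdict: Stationary.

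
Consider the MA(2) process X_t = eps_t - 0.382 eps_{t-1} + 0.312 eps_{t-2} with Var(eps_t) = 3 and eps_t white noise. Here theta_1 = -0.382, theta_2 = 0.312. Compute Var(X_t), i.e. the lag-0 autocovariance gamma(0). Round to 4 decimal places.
\gamma(0) = 3.7298

For an MA(q) process X_t = eps_t + sum_i theta_i eps_{t-i} with
Var(eps_t) = sigma^2, the variance is
  gamma(0) = sigma^2 * (1 + sum_i theta_i^2).
  sum_i theta_i^2 = (-0.382)^2 + (0.312)^2 = 0.145924 + 0.097344 = 0.243268.
  gamma(0) = 3 * (1 + 0.243268) = 3 * 1.243268 = 3.729804, which rounds to 3.7298.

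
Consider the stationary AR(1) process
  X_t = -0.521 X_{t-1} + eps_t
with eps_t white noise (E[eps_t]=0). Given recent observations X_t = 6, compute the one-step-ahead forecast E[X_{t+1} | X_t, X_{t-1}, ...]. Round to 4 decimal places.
E[X_{t+1} \mid \mathcal F_t] = -3.1260

For an AR(p) model X_t = c + sum_i phi_i X_{t-i} + eps_t, the
one-step-ahead conditional mean is
  E[X_{t+1} | X_t, ...] = c + sum_i phi_i X_{t+1-i}.
Substitute known values:
  E[X_{t+1} | ...] = (-0.521) * (6)
                   = -3.1260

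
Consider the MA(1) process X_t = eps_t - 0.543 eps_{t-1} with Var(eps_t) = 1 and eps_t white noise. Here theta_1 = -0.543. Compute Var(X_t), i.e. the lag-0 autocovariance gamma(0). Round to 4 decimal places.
\gamma(0) = 1.2948

For an MA(q) process X_t = eps_t + sum_i theta_i eps_{t-i} with
Var(eps_t) = sigma^2, the variance is
  gamma(0) = sigma^2 * (1 + sum_i theta_i^2).
  sum_i theta_i^2 = (-0.543)^2 = 0.294849.
  gamma(0) = 1 * (1 + 0.294849) = 1 * 1.294849 = 1.294849, which rounds to 1.2948.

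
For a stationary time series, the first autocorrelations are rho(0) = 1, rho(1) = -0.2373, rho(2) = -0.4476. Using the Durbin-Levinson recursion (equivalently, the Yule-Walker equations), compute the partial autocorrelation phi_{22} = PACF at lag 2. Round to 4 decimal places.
\phi_{22} = -0.5340

The PACF at lag k is phi_{kk}, the last component of the solution
to the Yule-Walker system G_k phi = r_k where
  (G_k)_{ij} = rho(|i - j|), (r_k)_i = rho(i), i,j = 1..k.
Equivalently, Durbin-Levinson gives phi_{kk} iteratively:
  phi_{11} = rho(1)
  phi_{kk} = [rho(k) - sum_{j=1..k-1} phi_{k-1,j} rho(k-j)]
            / [1 - sum_{j=1..k-1} phi_{k-1,j} rho(j)],
  phi_{k,j} = phi_{k-1,j} - phi_{kk} phi_{k-1,k-j},  j = 1..k-1.
Step k = 1:
  phi_11 = rho(1) = -0.2373.
Step k = 2:
  phi_22 = [rho(2) - phi_11 rho(1)] / [1 - phi_11 rho(1)] = [-0.4476 - (-0.2373)(-0.2373)] / [1 - (-0.2373)(-0.2373)]
         = -0.50391129 / 0.94368871 = -0.534.
Therefore phi_{22} = -0.5340.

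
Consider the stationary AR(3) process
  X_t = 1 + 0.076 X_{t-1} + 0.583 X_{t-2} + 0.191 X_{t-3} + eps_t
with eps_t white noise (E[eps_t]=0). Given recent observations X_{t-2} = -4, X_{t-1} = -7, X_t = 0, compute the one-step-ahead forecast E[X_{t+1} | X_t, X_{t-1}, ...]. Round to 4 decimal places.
E[X_{t+1} \mid \mathcal F_t] = -3.8450

For an AR(p) model X_t = c + sum_i phi_i X_{t-i} + eps_t, the
one-step-ahead conditional mean is
  E[X_{t+1} | X_t, ...] = c + sum_i phi_i X_{t+1-i}.
Substitute known values:
  E[X_{t+1} | ...] = 1 + (0.076) * (0) + (0.583) * (-7) + (0.191) * (-4)
                   = -3.8450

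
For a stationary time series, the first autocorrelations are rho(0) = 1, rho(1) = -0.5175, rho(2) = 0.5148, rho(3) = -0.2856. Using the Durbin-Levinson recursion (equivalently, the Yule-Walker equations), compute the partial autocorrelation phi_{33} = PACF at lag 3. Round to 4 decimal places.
\phi_{33} = 0.1010

The PACF at lag k is phi_{kk}, the last component of the solution
to the Yule-Walker system G_k phi = r_k where
  (G_k)_{ij} = rho(|i - j|), (r_k)_i = rho(i), i,j = 1..k.
Equivalently, Durbin-Levinson gives phi_{kk} iteratively:
  phi_{11} = rho(1)
  phi_{kk} = [rho(k) - sum_{j=1..k-1} phi_{k-1,j} rho(k-j)]
            / [1 - sum_{j=1..k-1} phi_{k-1,j} rho(j)],
  phi_{k,j} = phi_{k-1,j} - phi_{kk} phi_{k-1,k-j},  j = 1..k-1.
Step k = 1:
  phi_11 = rho(1) = -0.5175.
Step k = 2:
  phi_22 = [rho(2) - phi_11 rho(1)] / [1 - phi_11 rho(1)] = [0.5148 - (-0.5175)(-0.5175)] / [1 - (-0.5175)(-0.5175)]
         = 0.24699375 / 0.73219375 = 0.337334.
  Update: phi_21 = phi_11 - phi_22 phi_11 = -0.5175 - (0.337334)(-0.5175) = -0.34293.
Step k = 3:
  phi_33 = [rho(3) - phi_21 rho(2) - phi_22 rho(1)] / [1 - phi_21 rho(1) - phi_22 rho(2)]
    numerator   = -0.2856 - (-0.34293)(0.5148) - (0.337334)(-0.5175) = 0.0655105
    denominator = 1 - (-0.34293)(-0.5175) - (0.337334)(0.5148) = 0.64887439
  phi_33 = 0.0655105 / 0.64887439 = 0.101.
Therefore phi_{33} = 0.1010.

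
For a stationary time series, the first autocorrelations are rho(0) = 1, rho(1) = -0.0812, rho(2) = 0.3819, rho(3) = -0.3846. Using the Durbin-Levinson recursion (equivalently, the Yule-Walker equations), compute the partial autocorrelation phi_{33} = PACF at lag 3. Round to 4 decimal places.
\phi_{33} = -0.3929

The PACF at lag k is phi_{kk}, the last component of the solution
to the Yule-Walker system G_k phi = r_k where
  (G_k)_{ij} = rho(|i - j|), (r_k)_i = rho(i), i,j = 1..k.
Equivalently, Durbin-Levinson gives phi_{kk} iteratively:
  phi_{11} = rho(1)
  phi_{kk} = [rho(k) - sum_{j=1..k-1} phi_{k-1,j} rho(k-j)]
            / [1 - sum_{j=1..k-1} phi_{k-1,j} rho(j)],
  phi_{k,j} = phi_{k-1,j} - phi_{kk} phi_{k-1,k-j},  j = 1..k-1.
Step k = 1:
  phi_11 = rho(1) = -0.0812.
Step k = 2:
  phi_22 = [rho(2) - phi_11 rho(1)] / [1 - phi_11 rho(1)] = [0.3819 - (-0.0812)(-0.0812)] / [1 - (-0.0812)(-0.0812)]
         = 0.37530656 / 0.99340656 = 0.377798.
  Update: phi_21 = phi_11 - phi_22 phi_11 = -0.0812 - (0.377798)(-0.0812) = -0.050523.
Step k = 3:
  phi_33 = [rho(3) - phi_21 rho(2) - phi_22 rho(1)] / [1 - phi_21 rho(1) - phi_22 rho(2)]
    numerator   = -0.3846 - (-0.050523)(0.3819) - (0.377798)(-0.0812) = -0.33462817
    denominator = 1 - (-0.050523)(-0.0812) - (0.377798)(0.3819) = 0.85161666
  phi_33 = -0.33462817 / 0.85161666 = -0.3929.
Therefore phi_{33} = -0.3929.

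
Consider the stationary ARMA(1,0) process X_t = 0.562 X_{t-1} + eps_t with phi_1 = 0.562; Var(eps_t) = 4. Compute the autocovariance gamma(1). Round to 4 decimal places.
\gamma(1) = 3.2858

Multiply the model equation by X_{t-k} and take expectations. With theta_0 = psi_0 = 1 and psi_j the MA(infinity) weights, this gives
  gamma(k) - sum_i phi_i gamma(k-i) = c_k,
  c_k = sigma^2 * sum_{j=k..q} theta_j psi_{j-k}   (c_k = 0 for k > q),
using gamma(-m) = gamma(m).
Pure AR (q = 0): c_0 = sigma^2 = 4, c_k = 0 for k >= 1.
Equations for k = 0 and k = 1 (AR order 1):
  gamma(0) = phi_1 gamma(1) + c_0
  gamma(1) = phi_1 gamma(0) + c_1
Substituting the second into the first: gamma(0) (1 - phi_1^2) = c_0 + phi_1 c_1, so
  gamma(0) = c_0 / (1 - phi_1^2) = 4 / (1 - (0.562)^2) = 4 / 0.684156 = 5.84662.
  gamma(1) = phi_1 gamma(0) = (0.562)(5.84662) = 3.2858.
Therefore gamma(1) = 3.2858 (to 4 decimal places).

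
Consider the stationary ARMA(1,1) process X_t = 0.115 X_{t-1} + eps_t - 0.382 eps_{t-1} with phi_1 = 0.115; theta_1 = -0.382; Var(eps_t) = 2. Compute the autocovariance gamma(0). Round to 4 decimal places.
\gamma(0) = 2.1445

Multiply the model equation by X_{t-k} and take expectations. With theta_0 = psi_0 = 1 and psi_j the MA(infinity) weights, this gives
  gamma(k) - sum_i phi_i gamma(k-i) = c_k,
  c_k = sigma^2 * sum_{j=k..q} theta_j psi_{j-k}   (c_k = 0 for k > q),
using gamma(-m) = gamma(m).
psi-weights needed (psi_j = theta_j + sum_i phi_i psi_{j-i}):
  psi_1 = theta_1 + phi_1 = -0.382 + (0.115) = -0.267
Right-hand sides:
  c_0 = sigma^2 (1 + theta_1 psi_1) = 2 * (1 + (-0.382)(-0.267)) = 2 * 1.101994 = 2.203988
  c_1 = sigma^2 theta_1 = 2 * (-0.382) = -0.764
  c_2 = 0
Equations for k = 0 and k = 1 (AR order 1):
  gamma(0) = phi_1 gamma(1) + c_0
  gamma(1) = phi_1 gamma(0) + c_1
Substituting the second into the first: gamma(0) (1 - phi_1^2) = c_0 + phi_1 c_1, so
  gamma(0) = (c_0 + phi_1 c_1) / (1 - phi_1^2) = (2.203988 + (0.115)(-0.764)) / (1 - (0.115)^2) = 2.116128 / 0.986775 = 2.144489.
Therefore gamma(0) = 2.1445 (to 4 decimal places).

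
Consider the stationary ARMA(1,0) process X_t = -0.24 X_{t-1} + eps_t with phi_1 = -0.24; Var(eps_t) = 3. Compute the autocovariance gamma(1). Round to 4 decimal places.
\gamma(1) = -0.7640

Multiply the model equation by X_{t-k} and take expectations. With theta_0 = psi_0 = 1 and psi_j the MA(infinity) weights, this gives
  gamma(k) - sum_i phi_i gamma(k-i) = c_k,
  c_k = sigma^2 * sum_{j=k..q} theta_j psi_{j-k}   (c_k = 0 for k > q),
using gamma(-m) = gamma(m).
Pure AR (q = 0): c_0 = sigma^2 = 3, c_k = 0 for k >= 1.
Equations for k = 0 and k = 1 (AR order 1):
  gamma(0) = phi_1 gamma(1) + c_0
  gamma(1) = phi_1 gamma(0) + c_1
Substituting the second into the first: gamma(0) (1 - phi_1^2) = c_0 + phi_1 c_1, so
  gamma(0) = c_0 / (1 - phi_1^2) = 3 / (1 - (-0.24)^2) = 3 / 0.9424 = 3.183362.
  gamma(1) = phi_1 gamma(0) = (-0.24)(3.183362) = -0.764007.
Therefore gamma(1) = -0.7640 (to 4 decimal places).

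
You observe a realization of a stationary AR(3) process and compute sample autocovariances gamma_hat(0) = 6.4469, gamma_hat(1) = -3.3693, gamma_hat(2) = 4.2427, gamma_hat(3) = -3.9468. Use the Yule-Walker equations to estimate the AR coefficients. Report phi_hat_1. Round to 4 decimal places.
\hat\phi_{1} = -0.0700

The Yule-Walker equations for an AR(p) process read, in matrix form,
  Gamma_p phi = r_p,   with   (Gamma_p)_{ij} = gamma(|i - j|),
                       (r_p)_i = gamma(i),   i,j = 1..p.
Substitute the sample gammas (Toeplitz matrix and right-hand side of size 3):
  Gamma_p = [[6.4469, -3.3693, 4.2427], [-3.3693, 6.4469, -3.3693], [4.2427, -3.3693, 6.4469]]
  r_p     = [-3.3693, 4.2427, -3.9468]
Written out (R1..R3):
  (R1) 6.4469 phi_1 - 3.3693 phi_2 + 4.2427 phi_3 = -3.3693
  (R2) -3.3693 phi_1 + 6.4469 phi_2 - 3.3693 phi_3 = 4.2427
  (R3) 4.2427 phi_1 - 3.3693 phi_2 + 6.4469 phi_3 = -3.9468
Gaussian elimination:
  R2 <- R2 - (-3.3693/6.4469) R1 = R2 - (-0.522623) R1:  4.686025 phi_2 - 1.151966 phi_3 = 2.481825
  R3 <- R3 - (4.2427/6.4469) R1 = R3 - (0.658099) R1:  -1.151966 phi_2 + 3.654782 phi_3 = -1.729466
  R3 <- R3 - (-1.151966/4.686025) R2 = R3 - (-0.24583) R2:  3.371594 phi_3 = -1.119359
Back-substitution:
  phi_hat_3 = -1.119359 / 3.371594 = -0.331997
  phi_hat_2 = (2.481825 - (-1.151966)(-0.331997)) / 4.686025 = 0.448008
  phi_hat_1 = (-3.3693 - (-3.3693)(0.448008) - (4.2427)(-0.331997)) / 6.4469 = -0.069997
So phi_hat = [-0.0700, 0.4480, -0.3320].
Therefore phi_hat_1 = -0.0700.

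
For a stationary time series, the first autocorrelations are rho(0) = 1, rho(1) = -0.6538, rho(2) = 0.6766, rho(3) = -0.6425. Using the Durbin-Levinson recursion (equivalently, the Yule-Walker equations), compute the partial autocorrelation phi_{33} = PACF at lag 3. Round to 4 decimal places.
\phi_{33} = -0.2330

The PACF at lag k is phi_{kk}, the last component of the solution
to the Yule-Walker system G_k phi = r_k where
  (G_k)_{ij} = rho(|i - j|), (r_k)_i = rho(i), i,j = 1..k.
Equivalently, Durbin-Levinson gives phi_{kk} iteratively:
  phi_{11} = rho(1)
  phi_{kk} = [rho(k) - sum_{j=1..k-1} phi_{k-1,j} rho(k-j)]
            / [1 - sum_{j=1..k-1} phi_{k-1,j} rho(j)],
  phi_{k,j} = phi_{k-1,j} - phi_{kk} phi_{k-1,k-j},  j = 1..k-1.
Step k = 1:
  phi_11 = rho(1) = -0.6538.
Step k = 2:
  phi_22 = [rho(2) - phi_11 rho(1)] / [1 - phi_11 rho(1)] = [0.6766 - (-0.6538)(-0.6538)] / [1 - (-0.6538)(-0.6538)]
         = 0.24914556 / 0.57254556 = 0.435154.
  Update: phi_21 = phi_11 - phi_22 phi_11 = -0.6538 - (0.435154)(-0.6538) = -0.369296.
Step k = 3:
  phi_33 = [rho(3) - phi_21 rho(2) - phi_22 rho(1)] / [1 - phi_21 rho(1) - phi_22 rho(2)]
    numerator   = -0.6425 - (-0.369296)(0.6766) - (0.435154)(-0.6538) = -0.1081304
    denominator = 1 - (-0.369296)(-0.6538) - (0.435154)(0.6766) = 0.46412884
  phi_33 = -0.1081304 / 0.46412884 = -0.233.
Therefore phi_{33} = -0.2330.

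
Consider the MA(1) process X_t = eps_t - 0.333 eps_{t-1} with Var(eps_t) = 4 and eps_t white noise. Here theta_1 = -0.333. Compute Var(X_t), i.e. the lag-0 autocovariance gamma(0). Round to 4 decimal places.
\gamma(0) = 4.4436

For an MA(q) process X_t = eps_t + sum_i theta_i eps_{t-i} with
Var(eps_t) = sigma^2, the variance is
  gamma(0) = sigma^2 * (1 + sum_i theta_i^2).
  sum_i theta_i^2 = (-0.333)^2 = 0.110889.
  gamma(0) = 4 * (1 + 0.110889) = 4 * 1.110889 = 4.443556, which rounds to 4.4436.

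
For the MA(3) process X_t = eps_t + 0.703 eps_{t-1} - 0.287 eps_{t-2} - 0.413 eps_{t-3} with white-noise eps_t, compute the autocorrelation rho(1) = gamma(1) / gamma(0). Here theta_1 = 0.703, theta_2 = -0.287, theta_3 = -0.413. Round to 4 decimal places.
\rho(1) = 0.3547

For an MA(q) process with theta_0 = 1, the autocovariance is
  gamma(k) = sigma^2 * sum_{i=0..q-k} theta_i * theta_{i+k},
and rho(k) = gamma(k) / gamma(0). Sigma^2 cancels.
  numerator   = (1)*(0.703) + (0.703)*(-0.287) + (-0.287)*(-0.413) = 0.61977.
  denominator = (1)^2 + (0.703)^2 + (-0.287)^2 + (-0.413)^2 = 1.747147.
  rho(1) = 0.61977 / 1.747147 = 0.3547.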